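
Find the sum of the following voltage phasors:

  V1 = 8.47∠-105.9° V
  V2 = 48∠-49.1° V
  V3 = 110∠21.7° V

Step 1 — Convert each phasor to rectangular form:
  V1 = 8.47·(cos(-105.9°) + j·sin(-105.9°)) = -2.32 - j8.146 V
  V2 = 48·(cos(-49.1°) + j·sin(-49.1°)) = 31.43 - j36.28 V
  V3 = 110·(cos(21.7°) + j·sin(21.7°)) = 102.2 + j40.67 V
Step 2 — Sum components: V_total = 131.3 - j3.755 V.
Step 3 — Convert to polar: |V_total| = 131.4 V, ∠V_total = -1.6°.

V_total = 131.4∠-1.6° V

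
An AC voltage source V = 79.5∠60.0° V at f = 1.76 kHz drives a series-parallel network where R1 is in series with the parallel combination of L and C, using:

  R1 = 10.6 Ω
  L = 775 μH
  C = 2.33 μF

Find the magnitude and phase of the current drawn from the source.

Step 1 — Angular frequency: ω = 2π·f = 2π·1760 = 1.106e+04 rad/s.
Step 2 — Component impedances:
  R1: Z = R = 10.6 Ω
  L: Z = jωL = j·1.106e+04·0.000775 = 0 + j8.57 Ω
  C: Z = 1/(jωC) = -j/(ω·C) = 0 - j38.81 Ω
Step 3 — Parallel branch: L || C = 1/(1/L + 1/C) = 0 + j11 Ω.
Step 4 — Series with R1: Z_total = R1 + (L || C) = 10.6 + j11 Ω = 15.28∠46.1° Ω.
Step 5 — Source phasor: V = 79.5∠60.0° V = 39.75 + j68.85 V.
Step 6 — Ohm's law: I = V / Z_total = (39.75 + j68.85) / (10.6 + j11) = 5.051 + j1.254 A.
Step 7 — Convert to polar: |I| = 5.204 A, ∠I = 13.9°.

I = 5.204∠13.9° A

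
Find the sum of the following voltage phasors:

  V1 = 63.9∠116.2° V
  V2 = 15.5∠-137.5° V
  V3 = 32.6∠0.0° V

Step 1 — Convert each phasor to rectangular form:
  V1 = 63.9·(cos(116.2°) + j·sin(116.2°)) = -28.21 + j57.33 V
  V2 = 15.5·(cos(-137.5°) + j·sin(-137.5°)) = -11.43 - j10.47 V
  V3 = 32.6·(cos(0.0°) + j·sin(0.0°)) = 32.6 V
Step 2 — Sum components: V_total = -7.04 + j46.86 V.
Step 3 — Convert to polar: |V_total| = 47.39 V, ∠V_total = 98.5°.

V_total = 47.39∠98.5° V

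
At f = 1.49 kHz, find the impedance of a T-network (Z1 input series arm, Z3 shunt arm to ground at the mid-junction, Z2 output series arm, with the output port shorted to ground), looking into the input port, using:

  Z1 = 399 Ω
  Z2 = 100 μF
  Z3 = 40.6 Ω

Step 1 — Angular frequency: ω = 2π·f = 2π·1490 = 9362 rad/s.
Step 2 — Component impedances:
  Z1: Z = R = 399 Ω
  Z2: Z = 1/(jωC) = -j/(ω·C) = 0 - j1.068 Ω
  Z3: Z = R = 40.6 Ω
Step 3 — With the output port shorted to ground, the output series arm Z2 runs from the junction to ground; the shunt arm Z3 also runs from the junction to ground. They appear in parallel: Z3 || Z2 = 0.02808 - j1.067 Ω.
Step 4 — Series with input arm Z1: Z_in = Z1 + (Z3 || Z2) = 399 - j1.067 Ω = 399∠-0.2° Ω.

Z = 399 - j1.067 Ω = 399∠-0.2° Ω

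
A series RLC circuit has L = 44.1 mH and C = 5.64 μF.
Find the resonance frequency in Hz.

Step 1 — Resonance condition Im(Z)=0 gives ω₀ = 1/√(LC).
Step 2 — ω₀ = 1/√(0.0441·5.64e-06) = 2005 rad/s.
Step 3 — f₀ = ω₀/(2π) = 319.1 Hz.

f₀ = 319.1 Hz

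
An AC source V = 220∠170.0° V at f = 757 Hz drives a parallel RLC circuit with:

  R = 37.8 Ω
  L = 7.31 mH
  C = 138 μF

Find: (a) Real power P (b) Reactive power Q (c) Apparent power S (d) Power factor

Step 1 — Angular frequency: ω = 2π·f = 2π·757 = 4756 rad/s.
Step 2 — Component impedances:
  R: Z = R = 37.8 Ω
  L: Z = jωL = j·4756·0.00731 = 0 + j34.77 Ω
  C: Z = 1/(jωC) = -j/(ω·C) = 0 - j1.524 Ω
Step 3 — Parallel combination: 1/Z_total = 1/R + 1/L + 1/C; Z_total = 0.06704 - j1.59 Ω = 1.592∠-87.6° Ω.
Step 4 — Source phasor: V = 220∠170.0° V = -216.7 + j38.2 V.
Step 5 — Current: I = V / Z = -29.71 - j135 A = 138.2∠-102.4° A.
Step 6 — Complex power: S = V·I* = 1280 - j3.038e+04 VA.
Step 7 — Real power: P = Re(S) = 1280 W.
Step 8 — Reactive power: Q = Im(S) = -3.038e+04 VAR.
Step 9 — Apparent power: |S| = 3.04e+04 VA.
Step 10 — Power factor: PF = P/|S| = 0.04211 (leading).

(a) P = 1280 W  (b) Q = -3.038e+04 VAR  (c) S = 3.04e+04 VA  (d) PF = 0.04211 (leading)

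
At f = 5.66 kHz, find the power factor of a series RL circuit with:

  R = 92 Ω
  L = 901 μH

Step 1 — Angular frequency: ω = 2π·f = 2π·5660 = 3.556e+04 rad/s.
Step 2 — Component impedances:
  R: Z = R = 92 Ω
  L: Z = jωL = j·3.556e+04·0.000901 = 0 + j32.04 Ω
Step 3 — Series combination: Z_total = R + L = 92 + j32.04 Ω = 97.42∠19.2° Ω.
Step 4 — Power factor: PF = cos(φ) = Re(Z)/|Z| = 92/97.42 = 0.9444.
Step 5 — Type: Im(Z) = 32.04 ⇒ lagging (phase φ = 19.2°).

PF = 0.9444 (lagging, φ = 19.2°)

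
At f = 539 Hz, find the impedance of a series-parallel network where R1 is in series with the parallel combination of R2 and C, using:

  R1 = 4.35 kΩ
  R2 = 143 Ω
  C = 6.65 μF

Step 1 — Angular frequency: ω = 2π·f = 2π·539 = 3387 rad/s.
Step 2 — Component impedances:
  R1: Z = R = 4350 Ω
  R2: Z = R = 143 Ω
  C: Z = 1/(jωC) = -j/(ω·C) = 0 - j44.4 Ω
Step 3 — Parallel branch: R2 || C = 1/(1/R2 + 1/C) = 12.58 - j40.5 Ω.
Step 4 — Series with R1: Z_total = R1 + (R2 || C) = 4363 - j40.5 Ω = 4363∠-0.5° Ω.

Z = 4363 - j40.5 Ω = 4363∠-0.5° Ω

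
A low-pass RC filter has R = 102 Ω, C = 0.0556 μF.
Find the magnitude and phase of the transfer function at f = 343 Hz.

Step 1 — Angular frequency: ω = 2π·343 = 2155 rad/s.
Step 2 — Transfer function: H(jω) = 1/(1 + jωRC).
Step 3 — Denominator: 1 + jωRC = 1 + j·2155·102·5.56e-08 = 1 + j0.01222.
Step 4 — H = 0.9999 - j0.01222.
Step 5 — Magnitude: |H| = 0.9999 (-0.0 dB); phase: φ = -0.7°.

|H| = 0.9999 (-0.0 dB), φ = -0.7°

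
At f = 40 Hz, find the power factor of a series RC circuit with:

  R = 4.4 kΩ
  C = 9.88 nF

Step 1 — Angular frequency: ω = 2π·f = 2π·40 = 251.3 rad/s.
Step 2 — Component impedances:
  R: Z = R = 4400 Ω
  C: Z = 1/(jωC) = -j/(ω·C) = 0 - j4.027e+05 Ω
Step 3 — Series combination: Z_total = R + C = 4400 - j4.027e+05 Ω = 4.027e+05∠-89.4° Ω.
Step 4 — Power factor: PF = cos(φ) = Re(Z)/|Z| = 4400/4.027e+05 = 0.01093.
Step 5 — Type: Im(Z) = -4.027e+05 ⇒ leading (phase φ = -89.4°).

PF = 0.01093 (leading, φ = -89.4°)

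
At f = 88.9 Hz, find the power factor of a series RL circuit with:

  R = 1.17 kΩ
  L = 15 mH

Step 1 — Angular frequency: ω = 2π·f = 2π·88.9 = 558.6 rad/s.
Step 2 — Component impedances:
  R: Z = R = 1170 Ω
  L: Z = jωL = j·558.6·0.015 = 0 + j8.379 Ω
Step 3 — Series combination: Z_total = R + L = 1170 + j8.379 Ω = 1170∠0.4° Ω.
Step 4 — Power factor: PF = cos(φ) = Re(Z)/|Z| = 1170/1170 = 1.
Step 5 — Type: Im(Z) = 8.379 ⇒ lagging (phase φ = 0.4°).

PF = 1 (lagging, φ = 0.4°)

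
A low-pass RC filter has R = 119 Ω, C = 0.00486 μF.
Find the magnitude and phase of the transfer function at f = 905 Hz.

Step 1 — Angular frequency: ω = 2π·905 = 5686 rad/s.
Step 2 — Transfer function: H(jω) = 1/(1 + jωRC).
Step 3 — Denominator: 1 + jωRC = 1 + j·5686·119·4.86e-09 = 1 + j0.003289.
Step 4 — H = 1 - j0.003289.
Step 5 — Magnitude: |H| = 1 (-0.0 dB); phase: φ = -0.2°.

|H| = 1 (-0.0 dB), φ = -0.2°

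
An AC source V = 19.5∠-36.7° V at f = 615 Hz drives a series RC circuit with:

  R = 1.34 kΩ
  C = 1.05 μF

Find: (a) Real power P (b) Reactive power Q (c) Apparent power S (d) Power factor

Step 1 — Angular frequency: ω = 2π·f = 2π·615 = 3864 rad/s.
Step 2 — Component impedances:
  R: Z = R = 1340 Ω
  C: Z = 1/(jωC) = -j/(ω·C) = 0 - j246.5 Ω
Step 3 — Series combination: Z_total = R + C = 1340 - j246.5 Ω = 1362∠-10.4° Ω.
Step 4 — Source phasor: V = 19.5∠-36.7° V = 15.63 - j11.65 V.
Step 5 — Current: I = V / Z = 0.01283 - j0.006336 A = 0.01431∠-26.3° A.
Step 6 — Complex power: S = V·I* = 0.2745 - j0.05049 VA.
Step 7 — Real power: P = Re(S) = 0.2745 W.
Step 8 — Reactive power: Q = Im(S) = -0.05049 VAR.
Step 9 — Apparent power: |S| = 0.2791 VA.
Step 10 — Power factor: PF = P/|S| = 0.9835 (leading).

(a) P = 0.2745 W  (b) Q = -0.05049 VAR  (c) S = 0.2791 VA  (d) PF = 0.9835 (leading)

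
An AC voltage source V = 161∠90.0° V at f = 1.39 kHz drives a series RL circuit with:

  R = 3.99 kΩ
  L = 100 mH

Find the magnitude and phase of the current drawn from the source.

Step 1 — Angular frequency: ω = 2π·f = 2π·1390 = 8734 rad/s.
Step 2 — Component impedances:
  R: Z = R = 3990 Ω
  L: Z = jωL = j·8734·0.1 = 0 + j873.4 Ω
Step 3 — Series combination: Z_total = R + L = 3990 + j873.4 Ω = 4084∠12.3° Ω.
Step 4 — Source phasor: V = 161∠90.0° V = 0 + j161 V.
Step 5 — Ohm's law: I = V / Z_total = (0 + j161) / (3990 + j873.4) = 0.008428 + j0.03851 A.
Step 6 — Convert to polar: |I| = 0.03942 A, ∠I = 77.7°.

I = 0.03942∠77.7° A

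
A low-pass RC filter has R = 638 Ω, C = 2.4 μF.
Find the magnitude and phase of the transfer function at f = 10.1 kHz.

Step 1 — Angular frequency: ω = 2π·1.01e+04 = 6.346e+04 rad/s.
Step 2 — Transfer function: H(jω) = 1/(1 + jωRC).
Step 3 — Denominator: 1 + jωRC = 1 + j·6.346e+04·638·2.4e-06 = 1 + j97.17.
Step 4 — H = 0.0001059 - j0.01029.
Step 5 — Magnitude: |H| = 0.01029 (-39.8 dB); phase: φ = -89.4°.

|H| = 0.01029 (-39.8 dB), φ = -89.4°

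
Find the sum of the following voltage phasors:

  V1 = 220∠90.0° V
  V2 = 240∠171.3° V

Step 1 — Convert each phasor to rectangular form:
  V1 = 220·(cos(90.0°) + j·sin(90.0°)) = 0 + j220 V
  V2 = 240·(cos(171.3°) + j·sin(171.3°)) = -237.2 + j36.3 V
Step 2 — Sum components: V_total = -237.2 + j256.3 V.
Step 3 — Convert to polar: |V_total| = 349.2 V, ∠V_total = 132.8°.

V_total = 349.2∠132.8° V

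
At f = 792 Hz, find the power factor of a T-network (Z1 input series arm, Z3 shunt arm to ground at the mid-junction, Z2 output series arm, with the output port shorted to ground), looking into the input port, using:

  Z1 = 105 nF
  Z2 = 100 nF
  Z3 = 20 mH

Step 1 — Angular frequency: ω = 2π·f = 2π·792 = 4976 rad/s.
Step 2 — Component impedances:
  Z1: Z = 1/(jωC) = -j/(ω·C) = 0 - j1914 Ω
  Z2: Z = 1/(jωC) = -j/(ω·C) = 0 - j2010 Ω
  Z3: Z = jωL = j·4976·0.02 = 0 + j99.53 Ω
Step 3 — With the output port shorted to ground, the output series arm Z2 runs from the junction to ground; the shunt arm Z3 also runs from the junction to ground. They appear in parallel: Z3 || Z2 = 0 + j104.7 Ω.
Step 4 — Series with input arm Z1: Z_in = Z1 + (Z3 || Z2) = 0 - j1809 Ω = 1809∠-90.0° Ω.
Step 5 — Power factor: PF = cos(φ) = Re(Z)/|Z| = 0/1809 = 0.
Step 6 — Type: Im(Z) = -1809 ⇒ leading (phase φ = -90.0°).

PF = 0 (leading, φ = -90.0°)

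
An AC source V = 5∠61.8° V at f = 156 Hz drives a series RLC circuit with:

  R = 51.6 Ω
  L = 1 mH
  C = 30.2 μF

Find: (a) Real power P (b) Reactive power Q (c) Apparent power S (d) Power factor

Step 1 — Angular frequency: ω = 2π·f = 2π·156 = 980.2 rad/s.
Step 2 — Component impedances:
  R: Z = R = 51.6 Ω
  L: Z = jωL = j·980.2·0.001 = 0 + j0.9802 Ω
  C: Z = 1/(jωC) = -j/(ω·C) = 0 - j33.78 Ω
Step 3 — Series combination: Z_total = R + L + C = 51.6 - j32.8 Ω = 61.14∠-32.4° Ω.
Step 4 — Source phasor: V = 5∠61.8° V = 2.363 + j4.407 V.
Step 5 — Current: I = V / Z = -0.006052 + j0.08155 A = 0.08177∠94.2° A.
Step 6 — Complex power: S = V·I* = 0.3451 - j0.2194 VA.
Step 7 — Real power: P = Re(S) = 0.3451 W.
Step 8 — Reactive power: Q = Im(S) = -0.2194 VAR.
Step 9 — Apparent power: |S| = 0.4089 VA.
Step 10 — Power factor: PF = P/|S| = 0.8439 (leading).

(a) P = 0.3451 W  (b) Q = -0.2194 VAR  (c) S = 0.4089 VA  (d) PF = 0.8439 (leading)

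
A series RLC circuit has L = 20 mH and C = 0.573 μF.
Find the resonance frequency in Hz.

Step 1 — Resonance condition Im(Z)=0 gives ω₀ = 1/√(LC).
Step 2 — ω₀ = 1/√(0.02·5.73e-07) = 9341 rad/s.
Step 3 — f₀ = ω₀/(2π) = 1487 Hz.

f₀ = 1487 Hz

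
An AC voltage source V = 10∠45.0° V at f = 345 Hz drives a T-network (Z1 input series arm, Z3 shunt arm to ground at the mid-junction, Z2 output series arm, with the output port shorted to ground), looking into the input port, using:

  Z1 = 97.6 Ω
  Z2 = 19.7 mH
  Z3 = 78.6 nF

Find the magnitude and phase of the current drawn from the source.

Step 1 — Angular frequency: ω = 2π·f = 2π·345 = 2168 rad/s.
Step 2 — Component impedances:
  Z1: Z = R = 97.6 Ω
  Z2: Z = jωL = j·2168·0.0197 = 0 + j42.7 Ω
  Z3: Z = 1/(jωC) = -j/(ω·C) = 0 - j5869 Ω
Step 3 — With the output port shorted to ground, the output series arm Z2 runs from the junction to ground; the shunt arm Z3 also runs from the junction to ground. They appear in parallel: Z3 || Z2 = 0 + j43.02 Ω.
Step 4 — Series with input arm Z1: Z_in = Z1 + (Z3 || Z2) = 97.6 + j43.02 Ω = 106.7∠23.8° Ω.
Step 5 — Source phasor: V = 10∠45.0° V = 7.071 + j7.071 V.
Step 6 — Ohm's law: I = V / Z_total = (7.071 + j7.071) / (97.6 + j43.02) = 0.0874 + j0.03393 A.
Step 7 — Convert to polar: |I| = 0.09376 A, ∠I = 21.2°.

I = 0.09376∠21.2° A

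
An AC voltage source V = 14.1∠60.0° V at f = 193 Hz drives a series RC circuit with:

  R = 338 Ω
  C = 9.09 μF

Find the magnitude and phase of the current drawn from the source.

Step 1 — Angular frequency: ω = 2π·f = 2π·193 = 1213 rad/s.
Step 2 — Component impedances:
  R: Z = R = 338 Ω
  C: Z = 1/(jωC) = -j/(ω·C) = 0 - j90.72 Ω
Step 3 — Series combination: Z_total = R + C = 338 - j90.72 Ω = 350∠-15.0° Ω.
Step 4 — Source phasor: V = 14.1∠60.0° V = 7.05 + j12.21 V.
Step 5 — Ohm's law: I = V / Z_total = (7.05 + j12.21) / (338 - j90.72) = 0.01041 + j0.03892 A.
Step 6 — Convert to polar: |I| = 0.04029 A, ∠I = 75.0°.

I = 0.04029∠75.0° A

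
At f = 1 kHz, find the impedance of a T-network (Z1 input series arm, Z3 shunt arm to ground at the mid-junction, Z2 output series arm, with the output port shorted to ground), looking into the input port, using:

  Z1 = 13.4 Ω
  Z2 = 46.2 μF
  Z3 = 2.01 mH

Step 1 — Angular frequency: ω = 2π·f = 2π·1000 = 6283 rad/s.
Step 2 — Component impedances:
  Z1: Z = R = 13.4 Ω
  Z2: Z = 1/(jωC) = -j/(ω·C) = 0 - j3.445 Ω
  Z3: Z = jωL = j·6283·0.00201 = 0 + j12.63 Ω
Step 3 — With the output port shorted to ground, the output series arm Z2 runs from the junction to ground; the shunt arm Z3 also runs from the junction to ground. They appear in parallel: Z3 || Z2 = 0 - j4.737 Ω.
Step 4 — Series with input arm Z1: Z_in = Z1 + (Z3 || Z2) = 13.4 - j4.737 Ω = 14.21∠-19.5° Ω.

Z = 13.4 - j4.737 Ω = 14.21∠-19.5° Ω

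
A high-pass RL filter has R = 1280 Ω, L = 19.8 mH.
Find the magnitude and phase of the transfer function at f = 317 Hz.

Step 1 — Angular frequency: ω = 2π·317 = 1992 rad/s.
Step 2 — Transfer function: H(jω) = jωL/(R + jωL).
Step 3 — Numerator jωL = j·39.44; denominator R + jωL = 1280 + j39.44.
Step 4 — H = 0.0009484 + j0.03078.
Step 5 — Magnitude: |H| = 0.0308 (-30.2 dB); phase: φ = 88.2°.

|H| = 0.0308 (-30.2 dB), φ = 88.2°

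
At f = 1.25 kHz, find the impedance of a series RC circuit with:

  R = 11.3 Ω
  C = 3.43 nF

Step 1 — Angular frequency: ω = 2π·f = 2π·1250 = 7854 rad/s.
Step 2 — Component impedances:
  R: Z = R = 11.3 Ω
  C: Z = 1/(jωC) = -j/(ω·C) = 0 - j3.712e+04 Ω
Step 3 — Series combination: Z_total = R + C = 11.3 - j3.712e+04 Ω = 3.712e+04∠-90.0° Ω.

Z = 11.3 - j3.712e+04 Ω = 3.712e+04∠-90.0° Ω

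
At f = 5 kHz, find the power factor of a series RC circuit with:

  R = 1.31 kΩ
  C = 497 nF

Step 1 — Angular frequency: ω = 2π·f = 2π·5000 = 3.142e+04 rad/s.
Step 2 — Component impedances:
  R: Z = R = 1310 Ω
  C: Z = 1/(jωC) = -j/(ω·C) = 0 - j64.05 Ω
Step 3 — Series combination: Z_total = R + C = 1310 - j64.05 Ω = 1312∠-2.8° Ω.
Step 4 — Power factor: PF = cos(φ) = Re(Z)/|Z| = 1310/1311.6 = 0.9988.
Step 5 — Type: Im(Z) = -64.05 ⇒ leading (phase φ = -2.8°).

PF = 0.9988 (leading, φ = -2.8°)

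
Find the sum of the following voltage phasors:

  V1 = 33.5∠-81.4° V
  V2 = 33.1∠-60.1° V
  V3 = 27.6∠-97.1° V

Step 1 — Convert each phasor to rectangular form:
  V1 = 33.5·(cos(-81.4°) + j·sin(-81.4°)) = 5.009 - j33.12 V
  V2 = 33.1·(cos(-60.1°) + j·sin(-60.1°)) = 16.5 - j28.69 V
  V3 = 27.6·(cos(-97.1°) + j·sin(-97.1°)) = -3.411 - j27.39 V
Step 2 — Sum components: V_total = 18.1 - j89.21 V.
Step 3 — Convert to polar: |V_total| = 91.02 V, ∠V_total = -78.5°.

V_total = 91.02∠-78.5° V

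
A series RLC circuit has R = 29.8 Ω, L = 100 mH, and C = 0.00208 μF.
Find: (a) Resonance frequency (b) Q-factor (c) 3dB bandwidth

Step 1 — Resonance: ω₀ = 1/√(LC) = 1/√(0.1·2.08e-09) = 6.934e+04 rad/s.
Step 2 — f₀ = ω₀/(2π) = 1.104e+04 Hz.
Step 3 — Series Q: Q = ω₀L/R = 6.934e+04·0.1/29.8 = 232.7.
Step 4 — Bandwidth: Δω = ω₀/Q = 298 rad/s; BW = Δω/(2π) = 47.43 Hz.

(a) f₀ = 1.104e+04 Hz  (b) Q = 232.7  (c) BW = 47.43 Hz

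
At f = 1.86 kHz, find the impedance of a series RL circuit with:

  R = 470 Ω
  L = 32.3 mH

Step 1 — Angular frequency: ω = 2π·f = 2π·1860 = 1.169e+04 rad/s.
Step 2 — Component impedances:
  R: Z = R = 470 Ω
  L: Z = jωL = j·1.169e+04·0.0323 = 0 + j377.5 Ω
Step 3 — Series combination: Z_total = R + L = 470 + j377.5 Ω = 602.8∠38.8° Ω.

Z = 470 + j377.5 Ω = 602.8∠38.8° Ω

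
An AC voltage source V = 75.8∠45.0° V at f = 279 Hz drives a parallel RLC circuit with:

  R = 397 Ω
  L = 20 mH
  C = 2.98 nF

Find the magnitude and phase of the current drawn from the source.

Step 1 — Angular frequency: ω = 2π·f = 2π·279 = 1753 rad/s.
Step 2 — Component impedances:
  R: Z = R = 397 Ω
  L: Z = jωL = j·1753·0.02 = 0 + j35.06 Ω
  C: Z = 1/(jωC) = -j/(ω·C) = 0 - j1.914e+05 Ω
Step 3 — Parallel combination: 1/Z_total = 1/R + 1/L + 1/C; Z_total = 3.073 + j34.8 Ω = 34.93∠85.0° Ω.
Step 4 — Source phasor: V = 75.8∠45.0° V = 53.6 + j53.6 V.
Step 5 — Ohm's law: I = V / Z_total = (53.6 + j53.6) / (3.073 + j34.8) = 1.663 - j1.393 A.
Step 6 — Convert to polar: |I| = 2.17 A, ∠I = -40.0°.

I = 2.17∠-40.0° A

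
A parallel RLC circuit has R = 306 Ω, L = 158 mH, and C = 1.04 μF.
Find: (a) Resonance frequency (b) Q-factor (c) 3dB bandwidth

Step 1 — Resonance: ω₀ = 1/√(LC) = 1/√(0.158·1.04e-06) = 2467 rad/s.
Step 2 — f₀ = ω₀/(2π) = 392.6 Hz.
Step 3 — Parallel Q: Q = R/(ω₀L) = 306/(2467·0.158) = 0.7851.
Step 4 — Bandwidth: Δω = ω₀/Q = 3142 rad/s; BW = Δω/(2π) = 500.1 Hz.

(a) f₀ = 392.6 Hz  (b) Q = 0.7851  (c) BW = 500.1 Hz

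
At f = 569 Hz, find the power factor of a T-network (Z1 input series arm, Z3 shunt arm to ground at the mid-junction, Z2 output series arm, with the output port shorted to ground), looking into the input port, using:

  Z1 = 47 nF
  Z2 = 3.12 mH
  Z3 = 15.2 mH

Step 1 — Angular frequency: ω = 2π·f = 2π·569 = 3575 rad/s.
Step 2 — Component impedances:
  Z1: Z = 1/(jωC) = -j/(ω·C) = 0 - j5951 Ω
  Z2: Z = jωL = j·3575·0.00312 = 0 + j11.15 Ω
  Z3: Z = jωL = j·3575·0.0152 = 0 + j54.34 Ω
Step 3 — With the output port shorted to ground, the output series arm Z2 runs from the junction to ground; the shunt arm Z3 also runs from the junction to ground. They appear in parallel: Z3 || Z2 = 0 + j9.255 Ω.
Step 4 — Series with input arm Z1: Z_in = Z1 + (Z3 || Z2) = 0 - j5942 Ω = 5942∠-90.0° Ω.
Step 5 — Power factor: PF = cos(φ) = Re(Z)/|Z| = 0/5942 = 0.
Step 6 — Type: Im(Z) = -5942 ⇒ leading (phase φ = -90.0°).

PF = 0 (leading, φ = -90.0°)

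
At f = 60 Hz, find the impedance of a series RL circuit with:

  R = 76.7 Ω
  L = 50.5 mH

Step 1 — Angular frequency: ω = 2π·f = 2π·60 = 377 rad/s.
Step 2 — Component impedances:
  R: Z = R = 76.7 Ω
  L: Z = jωL = j·377·0.0505 = 0 + j19.04 Ω
Step 3 — Series combination: Z_total = R + L = 76.7 + j19.04 Ω = 79.03∠13.9° Ω.

Z = 76.7 + j19.04 Ω = 79.03∠13.9° Ω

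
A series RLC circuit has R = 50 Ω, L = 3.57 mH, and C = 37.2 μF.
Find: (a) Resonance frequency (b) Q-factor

Step 1 — Resonance condition Im(Z)=0 gives ω₀ = 1/√(LC).
Step 2 — ω₀ = 1/√(0.00357·3.72e-05) = 2744 rad/s.
Step 3 — f₀ = ω₀/(2π) = 436.7 Hz.
Step 4 — Series Q: Q = ω₀L/R = 2744·0.00357/50 = 0.1959.

(a) f₀ = 436.7 Hz  (b) Q = 0.1959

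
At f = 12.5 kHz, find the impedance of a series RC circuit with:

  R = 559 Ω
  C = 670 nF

Step 1 — Angular frequency: ω = 2π·f = 2π·1.25e+04 = 7.854e+04 rad/s.
Step 2 — Component impedances:
  R: Z = R = 559 Ω
  C: Z = 1/(jωC) = -j/(ω·C) = 0 - j19 Ω
Step 3 — Series combination: Z_total = R + C = 559 - j19 Ω = 559.3∠-1.9° Ω.

Z = 559 - j19 Ω = 559.3∠-1.9° Ω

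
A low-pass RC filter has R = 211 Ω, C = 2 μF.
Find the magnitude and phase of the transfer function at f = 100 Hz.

Step 1 — Angular frequency: ω = 2π·100 = 628.3 rad/s.
Step 2 — Transfer function: H(jω) = 1/(1 + jωRC).
Step 3 — Denominator: 1 + jωRC = 1 + j·628.3·211·2e-06 = 1 + j0.2652.
Step 4 — H = 0.9343 - j0.2477.
Step 5 — Magnitude: |H| = 0.9666 (-0.3 dB); phase: φ = -14.9°.

|H| = 0.9666 (-0.3 dB), φ = -14.9°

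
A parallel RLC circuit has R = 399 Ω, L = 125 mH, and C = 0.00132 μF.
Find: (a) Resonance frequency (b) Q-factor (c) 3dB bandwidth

Step 1 — Resonance: ω₀ = 1/√(LC) = 1/√(0.125·1.32e-09) = 7.785e+04 rad/s.
Step 2 — f₀ = ω₀/(2π) = 1.239e+04 Hz.
Step 3 — Parallel Q: Q = R/(ω₀L) = 399/(7.785e+04·0.125) = 0.041.
Step 4 — Bandwidth: Δω = ω₀/Q = 1.899e+06 rad/s; BW = Δω/(2π) = 3.022e+05 Hz.

(a) f₀ = 1.239e+04 Hz  (b) Q = 0.041  (c) BW = 3.022e+05 Hz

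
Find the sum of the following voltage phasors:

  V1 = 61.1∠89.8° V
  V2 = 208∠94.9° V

Step 1 — Convert each phasor to rectangular form:
  V1 = 61.1·(cos(89.8°) + j·sin(89.8°)) = 0.2133 + j61.1 V
  V2 = 208·(cos(94.9°) + j·sin(94.9°)) = -17.77 + j207.2 V
Step 2 — Sum components: V_total = -17.55 + j268.3 V.
Step 3 — Convert to polar: |V_total| = 268.9 V, ∠V_total = 93.7°.

V_total = 268.9∠93.7° V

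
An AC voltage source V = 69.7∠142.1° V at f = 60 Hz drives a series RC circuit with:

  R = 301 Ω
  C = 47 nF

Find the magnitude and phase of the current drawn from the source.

Step 1 — Angular frequency: ω = 2π·f = 2π·60 = 377 rad/s.
Step 2 — Component impedances:
  R: Z = R = 301 Ω
  C: Z = 1/(jωC) = -j/(ω·C) = 0 - j5.644e+04 Ω
Step 3 — Series combination: Z_total = R + C = 301 - j5.644e+04 Ω = 5.644e+04∠-89.7° Ω.
Step 4 — Source phasor: V = 69.7∠142.1° V = -55 + j42.82 V.
Step 5 — Ohm's law: I = V / Z_total = (-55 + j42.82) / (301 - j5.644e+04) = -0.0007638 - j0.0009704 A.
Step 6 — Convert to polar: |I| = 0.001235 A, ∠I = -128.2°.

I = 0.001235∠-128.2° A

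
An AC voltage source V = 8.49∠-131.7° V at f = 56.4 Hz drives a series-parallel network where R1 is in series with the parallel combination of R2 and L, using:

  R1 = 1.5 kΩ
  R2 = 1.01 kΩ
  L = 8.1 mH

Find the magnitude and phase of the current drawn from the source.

Step 1 — Angular frequency: ω = 2π·f = 2π·56.4 = 354.4 rad/s.
Step 2 — Component impedances:
  R1: Z = R = 1500 Ω
  R2: Z = R = 1010 Ω
  L: Z = jωL = j·354.4·0.0081 = 0 + j2.87 Ω
Step 3 — Parallel branch: R2 || L = 1/(1/R2 + 1/L) = 0.008158 + j2.87 Ω.
Step 4 — Series with R1: Z_total = R1 + (R2 || L) = 1500 + j2.87 Ω = 1500∠0.1° Ω.
Step 5 — Source phasor: V = 8.49∠-131.7° V = -5.648 - j6.339 V.
Step 6 — Ohm's law: I = V / Z_total = (-5.648 - j6.339) / (1500 + j2.87) = -0.003773 - j0.004219 A.
Step 7 — Convert to polar: |I| = 0.00566 A, ∠I = -131.8°.

I = 0.00566∠-131.8° A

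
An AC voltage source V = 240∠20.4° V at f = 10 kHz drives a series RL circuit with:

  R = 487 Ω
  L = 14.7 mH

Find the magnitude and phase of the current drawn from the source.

Step 1 — Angular frequency: ω = 2π·f = 2π·1e+04 = 6.283e+04 rad/s.
Step 2 — Component impedances:
  R: Z = R = 487 Ω
  L: Z = jωL = j·6.283e+04·0.0147 = 0 + j923.6 Ω
Step 3 — Series combination: Z_total = R + L = 487 + j923.6 Ω = 1044∠62.2° Ω.
Step 4 — Source phasor: V = 240∠20.4° V = 224.9 + j83.66 V.
Step 5 — Ohm's law: I = V / Z_total = (224.9 + j83.66) / (487 + j923.6) = 0.1714 - j0.1532 A.
Step 6 — Convert to polar: |I| = 0.2299 A, ∠I = -41.8°.

I = 0.2299∠-41.8° A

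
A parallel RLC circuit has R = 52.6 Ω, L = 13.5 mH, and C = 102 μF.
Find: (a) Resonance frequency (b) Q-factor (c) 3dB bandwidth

Step 1 — Resonance: ω₀ = 1/√(LC) = 1/√(0.0135·0.000102) = 852.2 rad/s.
Step 2 — f₀ = ω₀/(2π) = 135.6 Hz.
Step 3 — Parallel Q: Q = R/(ω₀L) = 52.6/(852.2·0.0135) = 4.572.
Step 4 — Bandwidth: Δω = ω₀/Q = 186.4 rad/s; BW = Δω/(2π) = 29.66 Hz.

(a) f₀ = 135.6 Hz  (b) Q = 4.572  (c) BW = 29.66 Hz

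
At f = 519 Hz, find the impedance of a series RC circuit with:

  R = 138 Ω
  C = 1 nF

Step 1 — Angular frequency: ω = 2π·f = 2π·519 = 3261 rad/s.
Step 2 — Component impedances:
  R: Z = R = 138 Ω
  C: Z = 1/(jωC) = -j/(ω·C) = 0 - j3.067e+05 Ω
Step 3 — Series combination: Z_total = R + C = 138 - j3.067e+05 Ω = 3.067e+05∠-90.0° Ω.

Z = 138 - j3.067e+05 Ω = 3.067e+05∠-90.0° Ω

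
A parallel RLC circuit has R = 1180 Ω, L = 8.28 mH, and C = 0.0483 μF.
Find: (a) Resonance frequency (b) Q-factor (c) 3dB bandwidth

Step 1 — Resonance: ω₀ = 1/√(LC) = 1/√(0.00828·4.83e-08) = 5e+04 rad/s.
Step 2 — f₀ = ω₀/(2π) = 7959 Hz.
Step 3 — Parallel Q: Q = R/(ω₀L) = 1180/(5e+04·0.00828) = 2.85.
Step 4 — Bandwidth: Δω = ω₀/Q = 1.755e+04 rad/s; BW = Δω/(2π) = 2792 Hz.

(a) f₀ = 7959 Hz  (b) Q = 2.85  (c) BW = 2792 Hz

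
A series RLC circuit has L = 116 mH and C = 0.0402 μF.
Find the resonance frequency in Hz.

Step 1 — Resonance condition Im(Z)=0 gives ω₀ = 1/√(LC).
Step 2 — ω₀ = 1/√(0.116·4.02e-08) = 1.464e+04 rad/s.
Step 3 — f₀ = ω₀/(2π) = 2331 Hz.

f₀ = 2331 Hz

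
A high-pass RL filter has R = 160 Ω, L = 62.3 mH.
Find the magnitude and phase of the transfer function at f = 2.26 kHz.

Step 1 — Angular frequency: ω = 2π·2260 = 1.42e+04 rad/s.
Step 2 — Transfer function: H(jω) = jωL/(R + jωL).
Step 3 — Numerator jωL = j·884.7; denominator R + jωL = 160 + j884.7.
Step 4 — H = 0.9683 + j0.1751.
Step 5 — Magnitude: |H| = 0.984 (-0.1 dB); phase: φ = 10.3°.

|H| = 0.984 (-0.1 dB), φ = 10.3°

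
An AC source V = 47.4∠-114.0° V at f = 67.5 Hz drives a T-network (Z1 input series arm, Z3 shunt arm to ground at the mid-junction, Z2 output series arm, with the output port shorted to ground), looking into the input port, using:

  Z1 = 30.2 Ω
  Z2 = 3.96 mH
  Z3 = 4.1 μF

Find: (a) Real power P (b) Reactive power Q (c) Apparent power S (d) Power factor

Step 1 — Angular frequency: ω = 2π·f = 2π·67.5 = 424.1 rad/s.
Step 2 — Component impedances:
  Z1: Z = R = 30.2 Ω
  Z2: Z = jωL = j·424.1·0.00396 = 0 + j1.679 Ω
  Z3: Z = 1/(jωC) = -j/(ω·C) = 0 - j575.1 Ω
Step 3 — With the output port shorted to ground, the output series arm Z2 runs from the junction to ground; the shunt arm Z3 also runs from the junction to ground. They appear in parallel: Z3 || Z2 = 0 + j1.684 Ω.
Step 4 — Series with input arm Z1: Z_in = Z1 + (Z3 || Z2) = 30.2 + j1.684 Ω = 30.25∠3.2° Ω.
Step 5 — Source phasor: V = 47.4∠-114.0° V = -19.28 - j43.3 V.
Step 6 — Current: I = V / Z = -0.7161 - j1.394 A = 1.567∠-117.2° A.
Step 7 — Complex power: S = V·I* = 74.17 + j4.137 VA.
Step 8 — Real power: P = Re(S) = 74.17 W.
Step 9 — Reactive power: Q = Im(S) = 4.137 VAR.
Step 10 — Apparent power: |S| = 74.28 VA.
Step 11 — Power factor: PF = P/|S| = 0.9984 (lagging).

(a) P = 74.17 W  (b) Q = 4.137 VAR  (c) S = 74.28 VA  (d) PF = 0.9984 (lagging)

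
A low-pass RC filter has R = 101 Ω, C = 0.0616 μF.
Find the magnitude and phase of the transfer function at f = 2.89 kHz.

Step 1 — Angular frequency: ω = 2π·2890 = 1.816e+04 rad/s.
Step 2 — Transfer function: H(jω) = 1/(1 + jωRC).
Step 3 — Denominator: 1 + jωRC = 1 + j·1.816e+04·101·6.16e-08 = 1 + j0.113.
Step 4 — H = 0.9874 - j0.1116.
Step 5 — Magnitude: |H| = 0.9937 (-0.1 dB); phase: φ = -6.4°.

|H| = 0.9937 (-0.1 dB), φ = -6.4°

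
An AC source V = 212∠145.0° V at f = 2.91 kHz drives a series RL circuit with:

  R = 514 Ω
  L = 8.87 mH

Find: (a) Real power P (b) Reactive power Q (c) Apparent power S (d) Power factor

Step 1 — Angular frequency: ω = 2π·f = 2π·2910 = 1.828e+04 rad/s.
Step 2 — Component impedances:
  R: Z = R = 514 Ω
  L: Z = jωL = j·1.828e+04·0.00887 = 0 + j162.2 Ω
Step 3 — Series combination: Z_total = R + L = 514 + j162.2 Ω = 539∠17.5° Ω.
Step 4 — Source phasor: V = 212∠145.0° V = -173.7 + j121.6 V.
Step 5 — Current: I = V / Z = -0.2394 + j0.3121 A = 0.3933∠127.5° A.
Step 6 — Complex power: S = V·I* = 79.52 + j25.09 VA.
Step 7 — Real power: P = Re(S) = 79.52 W.
Step 8 — Reactive power: Q = Im(S) = 25.09 VAR.
Step 9 — Apparent power: |S| = 83.39 VA.
Step 10 — Power factor: PF = P/|S| = 0.9537 (lagging).

(a) P = 79.52 W  (b) Q = 25.09 VAR  (c) S = 83.39 VA  (d) PF = 0.9537 (lagging)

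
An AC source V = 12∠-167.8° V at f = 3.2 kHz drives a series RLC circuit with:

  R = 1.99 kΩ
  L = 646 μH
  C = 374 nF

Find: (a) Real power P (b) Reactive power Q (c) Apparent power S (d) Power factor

Step 1 — Angular frequency: ω = 2π·f = 2π·3200 = 2.011e+04 rad/s.
Step 2 — Component impedances:
  R: Z = R = 1990 Ω
  L: Z = jωL = j·2.011e+04·0.000646 = 0 + j12.99 Ω
  C: Z = 1/(jωC) = -j/(ω·C) = 0 - j133 Ω
Step 3 — Series combination: Z_total = R + L + C = 1990 - j120 Ω = 1994∠-3.5° Ω.
Step 4 — Source phasor: V = 12∠-167.8° V = -11.73 - j2.536 V.
Step 5 — Current: I = V / Z = -0.005796 - j0.001624 A = 0.006019∠-164.3° A.
Step 6 — Complex power: S = V·I* = 0.0721 - j0.004348 VA.
Step 7 — Real power: P = Re(S) = 0.0721 W.
Step 8 — Reactive power: Q = Im(S) = -0.004348 VAR.
Step 9 — Apparent power: |S| = 0.07223 VA.
Step 10 — Power factor: PF = P/|S| = 0.9982 (leading).

(a) P = 0.0721 W  (b) Q = -0.004348 VAR  (c) S = 0.07223 VA  (d) PF = 0.9982 (leading)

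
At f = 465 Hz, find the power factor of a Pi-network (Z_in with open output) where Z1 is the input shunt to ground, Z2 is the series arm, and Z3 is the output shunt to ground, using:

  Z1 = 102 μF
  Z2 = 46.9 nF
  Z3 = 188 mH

Step 1 — Angular frequency: ω = 2π·f = 2π·465 = 2922 rad/s.
Step 2 — Component impedances:
  Z1: Z = 1/(jωC) = -j/(ω·C) = 0 - j3.356 Ω
  Z2: Z = 1/(jωC) = -j/(ω·C) = 0 - j7298 Ω
  Z3: Z = jωL = j·2922·0.188 = 0 + j549.3 Ω
Step 3 — With open output, the series arm Z2 and the output shunt Z3 appear in series to ground: Z2 + Z3 = 0 - j6749 Ω.
Step 4 — Parallel with input shunt Z1: Z_in = Z1 || (Z2 + Z3) = 0 - j3.354 Ω = 3.354∠-90.0° Ω.
Step 5 — Power factor: PF = cos(φ) = Re(Z)/|Z| = 0/3.354 = 0.
Step 6 — Type: Im(Z) = -3.354 ⇒ leading (phase φ = -90.0°).

PF = 0 (leading, φ = -90.0°)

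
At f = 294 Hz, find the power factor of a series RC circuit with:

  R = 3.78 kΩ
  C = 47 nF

Step 1 — Angular frequency: ω = 2π·f = 2π·294 = 1847 rad/s.
Step 2 — Component impedances:
  R: Z = R = 3780 Ω
  C: Z = 1/(jωC) = -j/(ω·C) = 0 - j1.152e+04 Ω
Step 3 — Series combination: Z_total = R + C = 3780 - j1.152e+04 Ω = 1.212e+04∠-71.8° Ω.
Step 4 — Power factor: PF = cos(φ) = Re(Z)/|Z| = 3780/12122 = 0.3118.
Step 5 — Type: Im(Z) = -1.152e+04 ⇒ leading (phase φ = -71.8°).

PF = 0.3118 (leading, φ = -71.8°)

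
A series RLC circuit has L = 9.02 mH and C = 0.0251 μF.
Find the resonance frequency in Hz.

Step 1 — Resonance condition Im(Z)=0 gives ω₀ = 1/√(LC).
Step 2 — ω₀ = 1/√(0.00902·2.51e-08) = 6.646e+04 rad/s.
Step 3 — f₀ = ω₀/(2π) = 1.058e+04 Hz.

f₀ = 1.058e+04 Hz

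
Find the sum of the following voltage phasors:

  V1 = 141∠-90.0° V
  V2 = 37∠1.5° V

Step 1 — Convert each phasor to rectangular form:
  V1 = 141·(cos(-90.0°) + j·sin(-90.0°)) = 0 - j141 V
  V2 = 37·(cos(1.5°) + j·sin(1.5°)) = 36.99 + j0.9685 V
Step 2 — Sum components: V_total = 36.99 - j140 V.
Step 3 — Convert to polar: |V_total| = 144.8 V, ∠V_total = -75.2°.

V_total = 144.8∠-75.2° V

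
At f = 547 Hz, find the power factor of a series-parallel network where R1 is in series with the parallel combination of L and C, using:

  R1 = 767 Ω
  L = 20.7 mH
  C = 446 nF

Step 1 — Angular frequency: ω = 2π·f = 2π·547 = 3437 rad/s.
Step 2 — Component impedances:
  R1: Z = R = 767 Ω
  L: Z = jωL = j·3437·0.0207 = 0 + j71.14 Ω
  C: Z = 1/(jωC) = -j/(ω·C) = 0 - j652.4 Ω
Step 3 — Parallel branch: L || C = 1/(1/L + 1/C) = 0 + j79.85 Ω.
Step 4 — Series with R1: Z_total = R1 + (L || C) = 767 + j79.85 Ω = 771.1∠5.9° Ω.
Step 5 — Power factor: PF = cos(φ) = Re(Z)/|Z| = 767/771.15 = 0.9946.
Step 6 — Type: Im(Z) = 79.85 ⇒ lagging (phase φ = 5.9°).

PF = 0.9946 (lagging, φ = 5.9°)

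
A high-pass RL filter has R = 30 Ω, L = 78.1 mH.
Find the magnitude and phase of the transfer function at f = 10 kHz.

Step 1 — Angular frequency: ω = 2π·1e+04 = 6.283e+04 rad/s.
Step 2 — Transfer function: H(jω) = jωL/(R + jωL).
Step 3 — Numerator jωL = j·4907; denominator R + jωL = 30 + j4907.
Step 4 — H = 1 + j0.006113.
Step 5 — Magnitude: |H| = 1 (-0.0 dB); phase: φ = 0.4°.

|H| = 1 (-0.0 dB), φ = 0.4°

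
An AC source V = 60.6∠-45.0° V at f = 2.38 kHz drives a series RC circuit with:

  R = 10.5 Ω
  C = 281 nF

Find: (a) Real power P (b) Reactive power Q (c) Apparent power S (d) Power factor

Step 1 — Angular frequency: ω = 2π·f = 2π·2380 = 1.495e+04 rad/s.
Step 2 — Component impedances:
  R: Z = R = 10.5 Ω
  C: Z = 1/(jωC) = -j/(ω·C) = 0 - j238 Ω
Step 3 — Series combination: Z_total = R + C = 10.5 - j238 Ω = 238.2∠-87.5° Ω.
Step 4 — Source phasor: V = 60.6∠-45.0° V = 42.85 - j42.85 V.
Step 5 — Current: I = V / Z = 0.1876 + j0.1718 A = 0.2544∠42.5° A.
Step 6 — Complex power: S = V·I* = 0.6795 - j15.4 VA.
Step 7 — Real power: P = Re(S) = 0.6795 W.
Step 8 — Reactive power: Q = Im(S) = -15.4 VAR.
Step 9 — Apparent power: |S| = 15.42 VA.
Step 10 — Power factor: PF = P/|S| = 0.04408 (leading).

(a) P = 0.6795 W  (b) Q = -15.4 VAR  (c) S = 15.42 VA  (d) PF = 0.04408 (leading)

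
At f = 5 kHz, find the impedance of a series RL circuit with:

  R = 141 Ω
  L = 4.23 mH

Step 1 — Angular frequency: ω = 2π·f = 2π·5000 = 3.142e+04 rad/s.
Step 2 — Component impedances:
  R: Z = R = 141 Ω
  L: Z = jωL = j·3.142e+04·0.00423 = 0 + j132.9 Ω
Step 3 — Series combination: Z_total = R + L = 141 + j132.9 Ω = 193.8∠43.3° Ω.

Z = 141 + j132.9 Ω = 193.8∠43.3° Ω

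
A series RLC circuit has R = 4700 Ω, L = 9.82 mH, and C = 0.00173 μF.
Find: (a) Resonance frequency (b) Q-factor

Step 1 — Resonance condition Im(Z)=0 gives ω₀ = 1/√(LC).
Step 2 — ω₀ = 1/√(0.00982·1.73e-09) = 2.426e+05 rad/s.
Step 3 — f₀ = ω₀/(2π) = 3.861e+04 Hz.
Step 4 — Series Q: Q = ω₀L/R = 2.426e+05·0.00982/4700 = 0.5069.

(a) f₀ = 3.861e+04 Hz  (b) Q = 0.5069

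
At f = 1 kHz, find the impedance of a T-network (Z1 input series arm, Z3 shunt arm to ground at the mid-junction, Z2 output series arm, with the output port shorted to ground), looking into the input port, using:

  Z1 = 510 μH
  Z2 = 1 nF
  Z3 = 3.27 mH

Step 1 — Angular frequency: ω = 2π·f = 2π·1000 = 6283 rad/s.
Step 2 — Component impedances:
  Z1: Z = jωL = j·6283·0.00051 = 0 + j3.204 Ω
  Z2: Z = 1/(jωC) = -j/(ω·C) = 0 - j1.592e+05 Ω
  Z3: Z = jωL = j·6283·0.00327 = 0 + j20.55 Ω
Step 3 — With the output port shorted to ground, the output series arm Z2 runs from the junction to ground; the shunt arm Z3 also runs from the junction to ground. They appear in parallel: Z3 || Z2 = 0 + j20.55 Ω.
Step 4 — Series with input arm Z1: Z_in = Z1 + (Z3 || Z2) = 0 + j23.75 Ω = 23.75∠90.0° Ω.

Z = 0 + j23.75 Ω = 23.75∠90.0° Ω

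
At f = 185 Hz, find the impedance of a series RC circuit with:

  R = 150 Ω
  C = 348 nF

Step 1 — Angular frequency: ω = 2π·f = 2π·185 = 1162 rad/s.
Step 2 — Component impedances:
  R: Z = R = 150 Ω
  C: Z = 1/(jωC) = -j/(ω·C) = 0 - j2472 Ω
Step 3 — Series combination: Z_total = R + C = 150 - j2472 Ω = 2477∠-86.5° Ω.

Z = 150 - j2472 Ω = 2477∠-86.5° Ω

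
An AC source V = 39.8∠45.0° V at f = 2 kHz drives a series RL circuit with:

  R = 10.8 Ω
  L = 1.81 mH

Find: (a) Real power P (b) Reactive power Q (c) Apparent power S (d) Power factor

Step 1 — Angular frequency: ω = 2π·f = 2π·2000 = 1.257e+04 rad/s.
Step 2 — Component impedances:
  R: Z = R = 10.8 Ω
  L: Z = jωL = j·1.257e+04·0.00181 = 0 + j22.75 Ω
Step 3 — Series combination: Z_total = R + L = 10.8 + j22.75 Ω = 25.18∠64.6° Ω.
Step 4 — Source phasor: V = 39.8∠45.0° V = 28.14 + j28.14 V.
Step 5 — Current: I = V / Z = 1.489 - j0.5303 A = 1.581∠-19.6° A.
Step 6 — Complex power: S = V·I* = 26.98 + j56.83 VA.
Step 7 — Real power: P = Re(S) = 26.98 W.
Step 8 — Reactive power: Q = Im(S) = 56.83 VAR.
Step 9 — Apparent power: |S| = 62.91 VA.
Step 10 — Power factor: PF = P/|S| = 0.4289 (lagging).

(a) P = 26.98 W  (b) Q = 56.83 VAR  (c) S = 62.91 VA  (d) PF = 0.4289 (lagging)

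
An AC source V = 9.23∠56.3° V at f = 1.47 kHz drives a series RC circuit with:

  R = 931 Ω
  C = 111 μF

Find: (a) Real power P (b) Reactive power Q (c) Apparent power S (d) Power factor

Step 1 — Angular frequency: ω = 2π·f = 2π·1470 = 9236 rad/s.
Step 2 — Component impedances:
  R: Z = R = 931 Ω
  C: Z = 1/(jωC) = -j/(ω·C) = 0 - j0.9754 Ω
Step 3 — Series combination: Z_total = R + C = 931 - j0.9754 Ω = 931∠-0.1° Ω.
Step 4 — Source phasor: V = 9.23∠56.3° V = 5.121 + j7.679 V.
Step 5 — Current: I = V / Z = 0.005492 + j0.008254 A = 0.009914∠56.4° A.
Step 6 — Complex power: S = V·I* = 0.09151 - j9.587e-05 VA.
Step 7 — Real power: P = Re(S) = 0.09151 W.
Step 8 — Reactive power: Q = Im(S) = -9.587e-05 VAR.
Step 9 — Apparent power: |S| = 0.09151 VA.
Step 10 — Power factor: PF = P/|S| = 1 (leading).

(a) P = 0.09151 W  (b) Q = -9.587e-05 VAR  (c) S = 0.09151 VA  (d) PF = 1 (leading)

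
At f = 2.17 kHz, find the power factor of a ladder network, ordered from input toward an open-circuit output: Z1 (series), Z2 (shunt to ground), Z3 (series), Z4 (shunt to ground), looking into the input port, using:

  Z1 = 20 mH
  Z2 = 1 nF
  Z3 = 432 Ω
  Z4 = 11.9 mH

Step 1 — Angular frequency: ω = 2π·f = 2π·2170 = 1.363e+04 rad/s.
Step 2 — Component impedances:
  Z1: Z = jωL = j·1.363e+04·0.02 = 0 + j272.7 Ω
  Z2: Z = 1/(jωC) = -j/(ω·C) = 0 - j7.334e+04 Ω
  Z3: Z = R = 432 Ω
  Z4: Z = jωL = j·1.363e+04·0.0119 = 0 + j162.3 Ω
Step 3 — Ladder network (open output): work backward from the far end, alternating series and parallel combinations. Z_in = 433.9 + j432.7 Ω = 612.8∠44.9° Ω.
Step 4 — Power factor: PF = cos(φ) = Re(Z)/|Z| = 433.9/612.8 = 0.7081.
Step 5 — Type: Im(Z) = 432.7 ⇒ lagging (phase φ = 44.9°).

PF = 0.7081 (lagging, φ = 44.9°)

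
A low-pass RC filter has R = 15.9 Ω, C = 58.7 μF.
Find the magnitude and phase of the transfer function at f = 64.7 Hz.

Step 1 — Angular frequency: ω = 2π·64.7 = 406.5 rad/s.
Step 2 — Transfer function: H(jω) = 1/(1 + jωRC).
Step 3 — Denominator: 1 + jωRC = 1 + j·406.5·15.9·5.87e-05 = 1 + j0.3794.
Step 4 — H = 0.8742 - j0.3317.
Step 5 — Magnitude: |H| = 0.935 (-0.6 dB); phase: φ = -20.8°.

|H| = 0.935 (-0.6 dB), φ = -20.8°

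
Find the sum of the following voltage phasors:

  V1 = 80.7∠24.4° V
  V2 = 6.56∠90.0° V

Step 1 — Convert each phasor to rectangular form:
  V1 = 80.7·(cos(24.4°) + j·sin(24.4°)) = 73.49 + j33.34 V
  V2 = 6.56·(cos(90.0°) + j·sin(90.0°)) = 0 + j6.56 V
Step 2 — Sum components: V_total = 73.49 + j39.9 V.
Step 3 — Convert to polar: |V_total| = 83.62 V, ∠V_total = 28.5°.

V_total = 83.62∠28.5° V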